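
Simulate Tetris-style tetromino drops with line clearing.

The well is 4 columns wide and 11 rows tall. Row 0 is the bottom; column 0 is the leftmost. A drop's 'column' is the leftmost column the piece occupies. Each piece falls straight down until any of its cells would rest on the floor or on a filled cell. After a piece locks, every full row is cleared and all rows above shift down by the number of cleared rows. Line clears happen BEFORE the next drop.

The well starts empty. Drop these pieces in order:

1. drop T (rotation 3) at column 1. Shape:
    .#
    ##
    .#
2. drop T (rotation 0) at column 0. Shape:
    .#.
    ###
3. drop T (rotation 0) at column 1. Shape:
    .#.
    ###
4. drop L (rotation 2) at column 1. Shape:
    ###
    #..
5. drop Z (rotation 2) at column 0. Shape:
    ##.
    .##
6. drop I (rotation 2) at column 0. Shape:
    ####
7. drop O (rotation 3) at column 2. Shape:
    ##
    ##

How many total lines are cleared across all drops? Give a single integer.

Drop 1: T rot3 at col 1 lands with bottom-row=0; cleared 0 line(s) (total 0); column heights now [0 2 3 0], max=3
Drop 2: T rot0 at col 0 lands with bottom-row=3; cleared 0 line(s) (total 0); column heights now [4 5 4 0], max=5
Drop 3: T rot0 at col 1 lands with bottom-row=5; cleared 0 line(s) (total 0); column heights now [4 6 7 6], max=7
Drop 4: L rot2 at col 1 lands with bottom-row=6; cleared 0 line(s) (total 0); column heights now [4 8 8 8], max=8
Drop 5: Z rot2 at col 0 lands with bottom-row=8; cleared 0 line(s) (total 0); column heights now [10 10 9 8], max=10
Drop 6: I rot2 at col 0 lands with bottom-row=10; cleared 1 line(s) (total 1); column heights now [10 10 9 8], max=10
Drop 7: O rot3 at col 2 lands with bottom-row=9; cleared 1 line(s) (total 2); column heights now [4 9 10 10], max=10

Answer: 2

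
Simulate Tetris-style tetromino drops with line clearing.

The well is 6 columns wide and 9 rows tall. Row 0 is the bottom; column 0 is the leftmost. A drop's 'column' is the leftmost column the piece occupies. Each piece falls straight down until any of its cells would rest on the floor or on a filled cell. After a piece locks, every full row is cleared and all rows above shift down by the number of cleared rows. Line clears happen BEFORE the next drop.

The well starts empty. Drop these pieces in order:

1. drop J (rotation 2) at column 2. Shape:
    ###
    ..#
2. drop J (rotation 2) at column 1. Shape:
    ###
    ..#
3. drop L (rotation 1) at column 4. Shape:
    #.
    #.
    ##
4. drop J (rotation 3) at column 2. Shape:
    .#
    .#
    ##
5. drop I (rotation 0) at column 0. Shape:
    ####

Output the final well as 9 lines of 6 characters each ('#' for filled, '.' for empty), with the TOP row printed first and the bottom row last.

Drop 1: J rot2 at col 2 lands with bottom-row=0; cleared 0 line(s) (total 0); column heights now [0 0 2 2 2 0], max=2
Drop 2: J rot2 at col 1 lands with bottom-row=2; cleared 0 line(s) (total 0); column heights now [0 4 4 4 2 0], max=4
Drop 3: L rot1 at col 4 lands with bottom-row=2; cleared 0 line(s) (total 0); column heights now [0 4 4 4 5 3], max=5
Drop 4: J rot3 at col 2 lands with bottom-row=4; cleared 0 line(s) (total 0); column heights now [0 4 5 7 5 3], max=7
Drop 5: I rot0 at col 0 lands with bottom-row=7; cleared 0 line(s) (total 0); column heights now [8 8 8 8 5 3], max=8

Answer: ......
####..
...#..
...#..
..###.
.####.
...###
..###.
....#.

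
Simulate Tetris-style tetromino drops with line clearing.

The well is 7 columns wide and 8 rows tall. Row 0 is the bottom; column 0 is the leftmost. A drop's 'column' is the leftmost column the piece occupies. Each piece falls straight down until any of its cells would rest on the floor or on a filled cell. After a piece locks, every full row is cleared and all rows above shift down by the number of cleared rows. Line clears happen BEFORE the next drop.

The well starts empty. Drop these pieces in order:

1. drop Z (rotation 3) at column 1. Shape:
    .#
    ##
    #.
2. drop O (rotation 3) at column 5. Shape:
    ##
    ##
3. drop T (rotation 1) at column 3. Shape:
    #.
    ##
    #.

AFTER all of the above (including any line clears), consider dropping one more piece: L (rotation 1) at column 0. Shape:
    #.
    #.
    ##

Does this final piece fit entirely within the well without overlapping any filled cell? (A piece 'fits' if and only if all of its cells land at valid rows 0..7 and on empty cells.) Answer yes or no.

Answer: yes

Derivation:
Drop 1: Z rot3 at col 1 lands with bottom-row=0; cleared 0 line(s) (total 0); column heights now [0 2 3 0 0 0 0], max=3
Drop 2: O rot3 at col 5 lands with bottom-row=0; cleared 0 line(s) (total 0); column heights now [0 2 3 0 0 2 2], max=3
Drop 3: T rot1 at col 3 lands with bottom-row=0; cleared 0 line(s) (total 0); column heights now [0 2 3 3 2 2 2], max=3
Test piece L rot1 at col 0 (width 2): heights before test = [0 2 3 3 2 2 2]; fits = True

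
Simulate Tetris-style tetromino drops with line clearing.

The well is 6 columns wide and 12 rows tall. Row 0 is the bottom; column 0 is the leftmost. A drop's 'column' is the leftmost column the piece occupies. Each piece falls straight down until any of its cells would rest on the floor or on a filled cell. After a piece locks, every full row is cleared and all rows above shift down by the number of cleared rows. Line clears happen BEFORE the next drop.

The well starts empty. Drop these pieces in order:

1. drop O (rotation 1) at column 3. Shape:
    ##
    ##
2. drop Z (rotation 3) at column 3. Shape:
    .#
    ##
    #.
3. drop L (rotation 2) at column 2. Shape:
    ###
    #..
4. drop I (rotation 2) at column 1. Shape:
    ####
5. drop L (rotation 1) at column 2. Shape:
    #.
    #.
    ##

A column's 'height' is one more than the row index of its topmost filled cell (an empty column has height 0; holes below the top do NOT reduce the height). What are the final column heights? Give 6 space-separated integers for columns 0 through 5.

Answer: 0 7 10 8 7 0

Derivation:
Drop 1: O rot1 at col 3 lands with bottom-row=0; cleared 0 line(s) (total 0); column heights now [0 0 0 2 2 0], max=2
Drop 2: Z rot3 at col 3 lands with bottom-row=2; cleared 0 line(s) (total 0); column heights now [0 0 0 4 5 0], max=5
Drop 3: L rot2 at col 2 lands with bottom-row=4; cleared 0 line(s) (total 0); column heights now [0 0 6 6 6 0], max=6
Drop 4: I rot2 at col 1 lands with bottom-row=6; cleared 0 line(s) (total 0); column heights now [0 7 7 7 7 0], max=7
Drop 5: L rot1 at col 2 lands with bottom-row=7; cleared 0 line(s) (total 0); column heights now [0 7 10 8 7 0], max=10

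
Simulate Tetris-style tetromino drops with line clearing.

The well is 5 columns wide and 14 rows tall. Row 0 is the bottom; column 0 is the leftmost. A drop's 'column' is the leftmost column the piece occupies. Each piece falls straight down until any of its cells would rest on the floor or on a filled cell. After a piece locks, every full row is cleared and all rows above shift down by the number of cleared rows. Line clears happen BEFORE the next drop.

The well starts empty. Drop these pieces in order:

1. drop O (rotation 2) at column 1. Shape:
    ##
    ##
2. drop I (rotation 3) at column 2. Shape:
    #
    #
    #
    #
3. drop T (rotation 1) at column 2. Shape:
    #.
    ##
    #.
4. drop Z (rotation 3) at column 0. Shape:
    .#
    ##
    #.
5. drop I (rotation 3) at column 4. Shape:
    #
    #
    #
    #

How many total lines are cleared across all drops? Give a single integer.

Answer: 0

Derivation:
Drop 1: O rot2 at col 1 lands with bottom-row=0; cleared 0 line(s) (total 0); column heights now [0 2 2 0 0], max=2
Drop 2: I rot3 at col 2 lands with bottom-row=2; cleared 0 line(s) (total 0); column heights now [0 2 6 0 0], max=6
Drop 3: T rot1 at col 2 lands with bottom-row=6; cleared 0 line(s) (total 0); column heights now [0 2 9 8 0], max=9
Drop 4: Z rot3 at col 0 lands with bottom-row=1; cleared 0 line(s) (total 0); column heights now [3 4 9 8 0], max=9
Drop 5: I rot3 at col 4 lands with bottom-row=0; cleared 0 line(s) (total 0); column heights now [3 4 9 8 4], max=9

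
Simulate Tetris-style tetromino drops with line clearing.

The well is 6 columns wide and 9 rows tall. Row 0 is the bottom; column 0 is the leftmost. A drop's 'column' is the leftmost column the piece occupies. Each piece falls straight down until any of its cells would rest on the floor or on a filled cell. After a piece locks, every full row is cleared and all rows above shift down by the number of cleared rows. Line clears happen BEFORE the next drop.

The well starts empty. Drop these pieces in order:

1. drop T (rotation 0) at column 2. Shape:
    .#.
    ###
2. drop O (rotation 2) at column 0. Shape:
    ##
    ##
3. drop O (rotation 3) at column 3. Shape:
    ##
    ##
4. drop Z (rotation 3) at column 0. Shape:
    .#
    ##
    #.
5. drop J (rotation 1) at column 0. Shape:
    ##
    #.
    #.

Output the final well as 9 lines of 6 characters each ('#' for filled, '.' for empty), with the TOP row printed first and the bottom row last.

Answer: ......
......
##....
#.....
##....
##.##.
#..##.
##.#..
#####.

Derivation:
Drop 1: T rot0 at col 2 lands with bottom-row=0; cleared 0 line(s) (total 0); column heights now [0 0 1 2 1 0], max=2
Drop 2: O rot2 at col 0 lands with bottom-row=0; cleared 0 line(s) (total 0); column heights now [2 2 1 2 1 0], max=2
Drop 3: O rot3 at col 3 lands with bottom-row=2; cleared 0 line(s) (total 0); column heights now [2 2 1 4 4 0], max=4
Drop 4: Z rot3 at col 0 lands with bottom-row=2; cleared 0 line(s) (total 0); column heights now [4 5 1 4 4 0], max=5
Drop 5: J rot1 at col 0 lands with bottom-row=4; cleared 0 line(s) (total 0); column heights now [7 7 1 4 4 0], max=7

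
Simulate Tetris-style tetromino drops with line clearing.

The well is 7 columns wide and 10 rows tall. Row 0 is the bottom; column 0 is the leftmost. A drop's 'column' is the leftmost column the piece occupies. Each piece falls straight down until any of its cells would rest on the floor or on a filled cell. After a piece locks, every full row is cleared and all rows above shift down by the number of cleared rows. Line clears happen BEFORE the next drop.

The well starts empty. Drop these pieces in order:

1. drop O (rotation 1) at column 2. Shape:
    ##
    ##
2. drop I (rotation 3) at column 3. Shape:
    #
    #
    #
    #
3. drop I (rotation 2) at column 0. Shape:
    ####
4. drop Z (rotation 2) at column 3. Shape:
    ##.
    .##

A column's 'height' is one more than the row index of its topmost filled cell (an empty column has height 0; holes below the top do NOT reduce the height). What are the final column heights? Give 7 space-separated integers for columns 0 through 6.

Drop 1: O rot1 at col 2 lands with bottom-row=0; cleared 0 line(s) (total 0); column heights now [0 0 2 2 0 0 0], max=2
Drop 2: I rot3 at col 3 lands with bottom-row=2; cleared 0 line(s) (total 0); column heights now [0 0 2 6 0 0 0], max=6
Drop 3: I rot2 at col 0 lands with bottom-row=6; cleared 0 line(s) (total 0); column heights now [7 7 7 7 0 0 0], max=7
Drop 4: Z rot2 at col 3 lands with bottom-row=6; cleared 0 line(s) (total 0); column heights now [7 7 7 8 8 7 0], max=8

Answer: 7 7 7 8 8 7 0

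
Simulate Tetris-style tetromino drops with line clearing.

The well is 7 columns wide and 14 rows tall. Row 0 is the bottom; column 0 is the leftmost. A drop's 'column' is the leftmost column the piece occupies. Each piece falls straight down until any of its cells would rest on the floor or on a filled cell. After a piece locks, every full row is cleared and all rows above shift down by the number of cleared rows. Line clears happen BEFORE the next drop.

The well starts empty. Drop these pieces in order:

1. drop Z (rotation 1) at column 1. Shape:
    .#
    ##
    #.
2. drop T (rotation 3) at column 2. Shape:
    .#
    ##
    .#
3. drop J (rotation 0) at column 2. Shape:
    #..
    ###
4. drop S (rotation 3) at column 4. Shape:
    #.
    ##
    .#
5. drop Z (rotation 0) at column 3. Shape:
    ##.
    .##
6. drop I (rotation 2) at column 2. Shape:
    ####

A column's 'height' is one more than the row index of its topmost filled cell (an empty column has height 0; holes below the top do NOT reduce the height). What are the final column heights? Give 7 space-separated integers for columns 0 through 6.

Answer: 0 2 11 11 11 11 0

Derivation:
Drop 1: Z rot1 at col 1 lands with bottom-row=0; cleared 0 line(s) (total 0); column heights now [0 2 3 0 0 0 0], max=3
Drop 2: T rot3 at col 2 lands with bottom-row=2; cleared 0 line(s) (total 0); column heights now [0 2 4 5 0 0 0], max=5
Drop 3: J rot0 at col 2 lands with bottom-row=5; cleared 0 line(s) (total 0); column heights now [0 2 7 6 6 0 0], max=7
Drop 4: S rot3 at col 4 lands with bottom-row=5; cleared 0 line(s) (total 0); column heights now [0 2 7 6 8 7 0], max=8
Drop 5: Z rot0 at col 3 lands with bottom-row=8; cleared 0 line(s) (total 0); column heights now [0 2 7 10 10 9 0], max=10
Drop 6: I rot2 at col 2 lands with bottom-row=10; cleared 0 line(s) (total 0); column heights now [0 2 11 11 11 11 0], max=11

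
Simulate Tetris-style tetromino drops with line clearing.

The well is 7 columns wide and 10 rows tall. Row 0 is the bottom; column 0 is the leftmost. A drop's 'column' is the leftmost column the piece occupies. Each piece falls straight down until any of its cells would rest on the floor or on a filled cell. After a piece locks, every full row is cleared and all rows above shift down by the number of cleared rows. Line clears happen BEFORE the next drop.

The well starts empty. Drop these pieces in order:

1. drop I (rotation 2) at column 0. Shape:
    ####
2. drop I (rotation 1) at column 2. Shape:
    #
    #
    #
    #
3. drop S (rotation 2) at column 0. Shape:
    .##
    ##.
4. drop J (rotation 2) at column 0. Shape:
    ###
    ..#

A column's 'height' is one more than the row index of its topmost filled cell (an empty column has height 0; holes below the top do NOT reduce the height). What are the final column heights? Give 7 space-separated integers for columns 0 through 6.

Answer: 8 8 8 1 0 0 0

Derivation:
Drop 1: I rot2 at col 0 lands with bottom-row=0; cleared 0 line(s) (total 0); column heights now [1 1 1 1 0 0 0], max=1
Drop 2: I rot1 at col 2 lands with bottom-row=1; cleared 0 line(s) (total 0); column heights now [1 1 5 1 0 0 0], max=5
Drop 3: S rot2 at col 0 lands with bottom-row=4; cleared 0 line(s) (total 0); column heights now [5 6 6 1 0 0 0], max=6
Drop 4: J rot2 at col 0 lands with bottom-row=6; cleared 0 line(s) (total 0); column heights now [8 8 8 1 0 0 0], max=8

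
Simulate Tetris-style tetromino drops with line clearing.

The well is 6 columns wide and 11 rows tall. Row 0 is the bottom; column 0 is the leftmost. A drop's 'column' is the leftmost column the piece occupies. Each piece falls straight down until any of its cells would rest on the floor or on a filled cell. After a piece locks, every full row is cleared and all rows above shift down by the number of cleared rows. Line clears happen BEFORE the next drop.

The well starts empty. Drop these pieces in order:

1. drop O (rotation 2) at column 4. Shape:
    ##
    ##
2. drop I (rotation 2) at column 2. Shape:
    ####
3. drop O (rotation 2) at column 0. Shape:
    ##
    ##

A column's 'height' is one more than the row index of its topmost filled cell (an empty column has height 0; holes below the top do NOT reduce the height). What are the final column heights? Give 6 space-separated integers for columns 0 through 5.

Drop 1: O rot2 at col 4 lands with bottom-row=0; cleared 0 line(s) (total 0); column heights now [0 0 0 0 2 2], max=2
Drop 2: I rot2 at col 2 lands with bottom-row=2; cleared 0 line(s) (total 0); column heights now [0 0 3 3 3 3], max=3
Drop 3: O rot2 at col 0 lands with bottom-row=0; cleared 0 line(s) (total 0); column heights now [2 2 3 3 3 3], max=3

Answer: 2 2 3 3 3 3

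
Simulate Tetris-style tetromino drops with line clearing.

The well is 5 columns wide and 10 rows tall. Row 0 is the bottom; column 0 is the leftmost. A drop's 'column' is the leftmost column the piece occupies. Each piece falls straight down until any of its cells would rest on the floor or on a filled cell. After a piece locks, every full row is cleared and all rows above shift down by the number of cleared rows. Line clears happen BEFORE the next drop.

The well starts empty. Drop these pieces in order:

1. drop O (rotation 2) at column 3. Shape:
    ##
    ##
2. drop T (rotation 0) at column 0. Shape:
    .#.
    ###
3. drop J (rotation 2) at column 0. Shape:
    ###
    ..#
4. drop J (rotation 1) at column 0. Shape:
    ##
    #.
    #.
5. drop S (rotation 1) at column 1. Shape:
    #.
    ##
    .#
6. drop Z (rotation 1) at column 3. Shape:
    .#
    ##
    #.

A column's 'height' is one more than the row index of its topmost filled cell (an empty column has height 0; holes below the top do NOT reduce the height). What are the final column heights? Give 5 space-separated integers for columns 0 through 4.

Drop 1: O rot2 at col 3 lands with bottom-row=0; cleared 0 line(s) (total 0); column heights now [0 0 0 2 2], max=2
Drop 2: T rot0 at col 0 lands with bottom-row=0; cleared 1 line(s) (total 1); column heights now [0 1 0 1 1], max=1
Drop 3: J rot2 at col 0 lands with bottom-row=0; cleared 0 line(s) (total 1); column heights now [2 2 2 1 1], max=2
Drop 4: J rot1 at col 0 lands with bottom-row=2; cleared 0 line(s) (total 1); column heights now [5 5 2 1 1], max=5
Drop 5: S rot1 at col 1 lands with bottom-row=4; cleared 0 line(s) (total 1); column heights now [5 7 6 1 1], max=7
Drop 6: Z rot1 at col 3 lands with bottom-row=1; cleared 0 line(s) (total 1); column heights now [5 7 6 3 4], max=7

Answer: 5 7 6 3 4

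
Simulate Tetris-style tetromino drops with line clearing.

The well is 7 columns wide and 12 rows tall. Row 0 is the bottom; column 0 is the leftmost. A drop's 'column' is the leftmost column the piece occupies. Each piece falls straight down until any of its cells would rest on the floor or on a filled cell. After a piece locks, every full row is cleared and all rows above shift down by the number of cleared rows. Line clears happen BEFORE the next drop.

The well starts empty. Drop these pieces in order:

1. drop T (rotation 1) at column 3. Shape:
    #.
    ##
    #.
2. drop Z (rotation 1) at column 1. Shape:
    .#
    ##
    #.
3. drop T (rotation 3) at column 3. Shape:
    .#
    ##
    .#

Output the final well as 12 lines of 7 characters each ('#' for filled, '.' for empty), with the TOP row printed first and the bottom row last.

Answer: .......
.......
.......
.......
.......
.......
.......
....#..
...##..
..###..
.####..
.#.#...

Derivation:
Drop 1: T rot1 at col 3 lands with bottom-row=0; cleared 0 line(s) (total 0); column heights now [0 0 0 3 2 0 0], max=3
Drop 2: Z rot1 at col 1 lands with bottom-row=0; cleared 0 line(s) (total 0); column heights now [0 2 3 3 2 0 0], max=3
Drop 3: T rot3 at col 3 lands with bottom-row=2; cleared 0 line(s) (total 0); column heights now [0 2 3 4 5 0 0], max=5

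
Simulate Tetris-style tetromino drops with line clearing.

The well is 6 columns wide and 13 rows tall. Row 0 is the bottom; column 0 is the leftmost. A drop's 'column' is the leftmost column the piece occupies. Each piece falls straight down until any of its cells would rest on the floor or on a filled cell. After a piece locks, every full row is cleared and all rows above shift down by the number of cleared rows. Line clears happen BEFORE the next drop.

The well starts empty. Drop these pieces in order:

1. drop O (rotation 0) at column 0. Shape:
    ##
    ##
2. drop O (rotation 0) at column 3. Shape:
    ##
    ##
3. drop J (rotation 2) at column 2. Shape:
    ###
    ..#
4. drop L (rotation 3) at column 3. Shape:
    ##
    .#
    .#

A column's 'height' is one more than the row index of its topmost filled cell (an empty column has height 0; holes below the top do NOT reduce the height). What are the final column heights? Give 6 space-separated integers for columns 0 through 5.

Answer: 2 2 4 7 7 0

Derivation:
Drop 1: O rot0 at col 0 lands with bottom-row=0; cleared 0 line(s) (total 0); column heights now [2 2 0 0 0 0], max=2
Drop 2: O rot0 at col 3 lands with bottom-row=0; cleared 0 line(s) (total 0); column heights now [2 2 0 2 2 0], max=2
Drop 3: J rot2 at col 2 lands with bottom-row=2; cleared 0 line(s) (total 0); column heights now [2 2 4 4 4 0], max=4
Drop 4: L rot3 at col 3 lands with bottom-row=4; cleared 0 line(s) (total 0); column heights now [2 2 4 7 7 0], max=7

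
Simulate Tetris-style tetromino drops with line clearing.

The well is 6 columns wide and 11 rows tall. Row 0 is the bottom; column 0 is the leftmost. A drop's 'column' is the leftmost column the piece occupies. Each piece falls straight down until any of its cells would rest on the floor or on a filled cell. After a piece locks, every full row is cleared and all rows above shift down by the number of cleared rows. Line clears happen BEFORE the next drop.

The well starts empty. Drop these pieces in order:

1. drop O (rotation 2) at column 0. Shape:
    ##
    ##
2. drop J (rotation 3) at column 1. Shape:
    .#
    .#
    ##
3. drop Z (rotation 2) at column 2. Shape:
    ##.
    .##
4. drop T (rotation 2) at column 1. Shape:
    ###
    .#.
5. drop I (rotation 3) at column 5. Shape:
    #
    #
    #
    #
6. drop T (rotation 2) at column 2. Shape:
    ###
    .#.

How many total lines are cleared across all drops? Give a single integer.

Drop 1: O rot2 at col 0 lands with bottom-row=0; cleared 0 line(s) (total 0); column heights now [2 2 0 0 0 0], max=2
Drop 2: J rot3 at col 1 lands with bottom-row=2; cleared 0 line(s) (total 0); column heights now [2 3 5 0 0 0], max=5
Drop 3: Z rot2 at col 2 lands with bottom-row=4; cleared 0 line(s) (total 0); column heights now [2 3 6 6 5 0], max=6
Drop 4: T rot2 at col 1 lands with bottom-row=6; cleared 0 line(s) (total 0); column heights now [2 8 8 8 5 0], max=8
Drop 5: I rot3 at col 5 lands with bottom-row=0; cleared 0 line(s) (total 0); column heights now [2 8 8 8 5 4], max=8
Drop 6: T rot2 at col 2 lands with bottom-row=8; cleared 0 line(s) (total 0); column heights now [2 8 10 10 10 4], max=10

Answer: 0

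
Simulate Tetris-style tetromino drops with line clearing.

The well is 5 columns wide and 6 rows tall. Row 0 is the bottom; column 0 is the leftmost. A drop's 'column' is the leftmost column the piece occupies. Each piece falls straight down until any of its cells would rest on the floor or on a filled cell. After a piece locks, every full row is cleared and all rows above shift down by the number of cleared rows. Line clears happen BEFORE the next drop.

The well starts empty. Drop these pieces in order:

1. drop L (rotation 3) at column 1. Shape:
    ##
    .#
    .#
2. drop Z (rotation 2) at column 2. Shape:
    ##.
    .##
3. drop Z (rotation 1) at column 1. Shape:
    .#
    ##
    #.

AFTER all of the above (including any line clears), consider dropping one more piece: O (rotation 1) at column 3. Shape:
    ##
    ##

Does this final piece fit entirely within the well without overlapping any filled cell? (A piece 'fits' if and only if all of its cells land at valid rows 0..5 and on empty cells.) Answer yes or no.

Answer: yes

Derivation:
Drop 1: L rot3 at col 1 lands with bottom-row=0; cleared 0 line(s) (total 0); column heights now [0 3 3 0 0], max=3
Drop 2: Z rot2 at col 2 lands with bottom-row=2; cleared 0 line(s) (total 0); column heights now [0 3 4 4 3], max=4
Drop 3: Z rot1 at col 1 lands with bottom-row=3; cleared 0 line(s) (total 0); column heights now [0 5 6 4 3], max=6
Test piece O rot1 at col 3 (width 2): heights before test = [0 5 6 4 3]; fits = True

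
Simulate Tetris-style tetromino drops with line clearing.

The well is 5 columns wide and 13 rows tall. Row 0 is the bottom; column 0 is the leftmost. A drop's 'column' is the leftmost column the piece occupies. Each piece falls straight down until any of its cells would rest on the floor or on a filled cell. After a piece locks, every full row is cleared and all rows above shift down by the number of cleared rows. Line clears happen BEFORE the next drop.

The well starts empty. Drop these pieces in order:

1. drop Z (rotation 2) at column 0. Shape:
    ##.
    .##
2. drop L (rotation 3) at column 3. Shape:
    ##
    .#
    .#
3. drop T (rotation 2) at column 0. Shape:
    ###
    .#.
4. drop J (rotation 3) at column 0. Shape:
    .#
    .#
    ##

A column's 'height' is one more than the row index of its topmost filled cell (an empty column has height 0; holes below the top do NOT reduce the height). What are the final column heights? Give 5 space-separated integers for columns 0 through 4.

Answer: 5 7 4 3 3

Derivation:
Drop 1: Z rot2 at col 0 lands with bottom-row=0; cleared 0 line(s) (total 0); column heights now [2 2 1 0 0], max=2
Drop 2: L rot3 at col 3 lands with bottom-row=0; cleared 0 line(s) (total 0); column heights now [2 2 1 3 3], max=3
Drop 3: T rot2 at col 0 lands with bottom-row=2; cleared 0 line(s) (total 0); column heights now [4 4 4 3 3], max=4
Drop 4: J rot3 at col 0 lands with bottom-row=4; cleared 0 line(s) (total 0); column heights now [5 7 4 3 3], max=7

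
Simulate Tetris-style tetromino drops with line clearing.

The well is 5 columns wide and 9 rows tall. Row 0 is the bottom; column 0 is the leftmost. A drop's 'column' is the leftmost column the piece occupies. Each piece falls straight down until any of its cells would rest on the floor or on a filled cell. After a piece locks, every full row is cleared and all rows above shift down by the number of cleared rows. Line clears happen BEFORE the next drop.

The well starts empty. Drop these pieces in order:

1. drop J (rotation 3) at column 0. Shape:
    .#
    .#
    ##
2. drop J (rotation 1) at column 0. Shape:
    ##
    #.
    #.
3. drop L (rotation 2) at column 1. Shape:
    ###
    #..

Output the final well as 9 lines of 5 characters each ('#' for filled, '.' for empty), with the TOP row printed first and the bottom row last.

Answer: .....
.....
.....
.###.
.#...
##...
##...
##...
##...

Derivation:
Drop 1: J rot3 at col 0 lands with bottom-row=0; cleared 0 line(s) (total 0); column heights now [1 3 0 0 0], max=3
Drop 2: J rot1 at col 0 lands with bottom-row=1; cleared 0 line(s) (total 0); column heights now [4 4 0 0 0], max=4
Drop 3: L rot2 at col 1 lands with bottom-row=4; cleared 0 line(s) (total 0); column heights now [4 6 6 6 0], max=6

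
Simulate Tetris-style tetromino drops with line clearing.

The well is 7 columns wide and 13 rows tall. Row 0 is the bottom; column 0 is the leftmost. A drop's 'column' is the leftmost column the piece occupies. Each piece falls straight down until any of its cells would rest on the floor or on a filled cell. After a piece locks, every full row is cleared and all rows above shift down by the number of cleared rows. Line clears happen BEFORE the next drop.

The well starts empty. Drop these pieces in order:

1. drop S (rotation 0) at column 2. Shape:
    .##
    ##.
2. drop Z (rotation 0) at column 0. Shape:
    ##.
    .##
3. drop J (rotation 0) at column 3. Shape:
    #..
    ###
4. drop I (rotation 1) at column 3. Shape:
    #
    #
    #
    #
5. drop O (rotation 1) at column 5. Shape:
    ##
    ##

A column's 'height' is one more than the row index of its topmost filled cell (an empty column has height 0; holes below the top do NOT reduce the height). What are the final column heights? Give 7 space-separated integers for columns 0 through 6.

Answer: 3 3 2 8 3 5 5

Derivation:
Drop 1: S rot0 at col 2 lands with bottom-row=0; cleared 0 line(s) (total 0); column heights now [0 0 1 2 2 0 0], max=2
Drop 2: Z rot0 at col 0 lands with bottom-row=1; cleared 0 line(s) (total 0); column heights now [3 3 2 2 2 0 0], max=3
Drop 3: J rot0 at col 3 lands with bottom-row=2; cleared 0 line(s) (total 0); column heights now [3 3 2 4 3 3 0], max=4
Drop 4: I rot1 at col 3 lands with bottom-row=4; cleared 0 line(s) (total 0); column heights now [3 3 2 8 3 3 0], max=8
Drop 5: O rot1 at col 5 lands with bottom-row=3; cleared 0 line(s) (total 0); column heights now [3 3 2 8 3 5 5], max=8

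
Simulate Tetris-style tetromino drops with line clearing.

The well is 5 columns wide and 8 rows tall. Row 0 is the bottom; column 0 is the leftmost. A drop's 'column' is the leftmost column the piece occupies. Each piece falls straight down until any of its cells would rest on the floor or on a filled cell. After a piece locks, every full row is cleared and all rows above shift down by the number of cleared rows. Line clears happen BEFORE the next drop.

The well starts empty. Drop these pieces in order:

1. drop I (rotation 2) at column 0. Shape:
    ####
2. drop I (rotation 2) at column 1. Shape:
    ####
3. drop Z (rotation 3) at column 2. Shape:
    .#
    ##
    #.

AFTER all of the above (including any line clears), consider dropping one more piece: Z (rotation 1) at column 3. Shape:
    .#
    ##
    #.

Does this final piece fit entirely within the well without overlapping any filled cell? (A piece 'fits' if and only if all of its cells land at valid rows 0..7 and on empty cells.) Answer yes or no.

Drop 1: I rot2 at col 0 lands with bottom-row=0; cleared 0 line(s) (total 0); column heights now [1 1 1 1 0], max=1
Drop 2: I rot2 at col 1 lands with bottom-row=1; cleared 0 line(s) (total 0); column heights now [1 2 2 2 2], max=2
Drop 3: Z rot3 at col 2 lands with bottom-row=2; cleared 0 line(s) (total 0); column heights now [1 2 4 5 2], max=5
Test piece Z rot1 at col 3 (width 2): heights before test = [1 2 4 5 2]; fits = True

Answer: yes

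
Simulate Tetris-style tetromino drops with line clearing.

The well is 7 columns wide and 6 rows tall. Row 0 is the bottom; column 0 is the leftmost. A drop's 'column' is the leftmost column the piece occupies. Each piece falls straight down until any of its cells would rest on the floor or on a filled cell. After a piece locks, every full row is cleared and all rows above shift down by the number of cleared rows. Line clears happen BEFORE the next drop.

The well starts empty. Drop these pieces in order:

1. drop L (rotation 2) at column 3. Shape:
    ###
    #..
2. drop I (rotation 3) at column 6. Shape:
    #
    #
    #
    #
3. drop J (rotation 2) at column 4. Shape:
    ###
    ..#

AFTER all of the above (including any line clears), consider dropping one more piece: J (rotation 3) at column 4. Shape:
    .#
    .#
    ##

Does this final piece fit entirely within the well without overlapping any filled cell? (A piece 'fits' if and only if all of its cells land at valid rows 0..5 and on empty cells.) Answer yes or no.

Answer: no

Derivation:
Drop 1: L rot2 at col 3 lands with bottom-row=0; cleared 0 line(s) (total 0); column heights now [0 0 0 2 2 2 0], max=2
Drop 2: I rot3 at col 6 lands with bottom-row=0; cleared 0 line(s) (total 0); column heights now [0 0 0 2 2 2 4], max=4
Drop 3: J rot2 at col 4 lands with bottom-row=4; cleared 0 line(s) (total 0); column heights now [0 0 0 2 6 6 6], max=6
Test piece J rot3 at col 4 (width 2): heights before test = [0 0 0 2 6 6 6]; fits = False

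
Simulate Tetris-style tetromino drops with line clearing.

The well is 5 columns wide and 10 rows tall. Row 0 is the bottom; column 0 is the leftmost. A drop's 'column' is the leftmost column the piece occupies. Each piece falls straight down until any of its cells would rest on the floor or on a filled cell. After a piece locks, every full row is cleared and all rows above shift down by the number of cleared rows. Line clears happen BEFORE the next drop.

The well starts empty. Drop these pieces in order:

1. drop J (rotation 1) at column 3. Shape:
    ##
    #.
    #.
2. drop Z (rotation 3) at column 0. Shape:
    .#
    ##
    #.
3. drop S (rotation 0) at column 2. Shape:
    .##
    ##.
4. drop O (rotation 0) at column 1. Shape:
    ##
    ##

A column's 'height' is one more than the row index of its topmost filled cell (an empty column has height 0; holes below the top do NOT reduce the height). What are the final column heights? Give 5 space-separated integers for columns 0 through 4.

Answer: 2 6 6 5 5

Derivation:
Drop 1: J rot1 at col 3 lands with bottom-row=0; cleared 0 line(s) (total 0); column heights now [0 0 0 3 3], max=3
Drop 2: Z rot3 at col 0 lands with bottom-row=0; cleared 0 line(s) (total 0); column heights now [2 3 0 3 3], max=3
Drop 3: S rot0 at col 2 lands with bottom-row=3; cleared 0 line(s) (total 0); column heights now [2 3 4 5 5], max=5
Drop 4: O rot0 at col 1 lands with bottom-row=4; cleared 0 line(s) (total 0); column heights now [2 6 6 5 5], max=6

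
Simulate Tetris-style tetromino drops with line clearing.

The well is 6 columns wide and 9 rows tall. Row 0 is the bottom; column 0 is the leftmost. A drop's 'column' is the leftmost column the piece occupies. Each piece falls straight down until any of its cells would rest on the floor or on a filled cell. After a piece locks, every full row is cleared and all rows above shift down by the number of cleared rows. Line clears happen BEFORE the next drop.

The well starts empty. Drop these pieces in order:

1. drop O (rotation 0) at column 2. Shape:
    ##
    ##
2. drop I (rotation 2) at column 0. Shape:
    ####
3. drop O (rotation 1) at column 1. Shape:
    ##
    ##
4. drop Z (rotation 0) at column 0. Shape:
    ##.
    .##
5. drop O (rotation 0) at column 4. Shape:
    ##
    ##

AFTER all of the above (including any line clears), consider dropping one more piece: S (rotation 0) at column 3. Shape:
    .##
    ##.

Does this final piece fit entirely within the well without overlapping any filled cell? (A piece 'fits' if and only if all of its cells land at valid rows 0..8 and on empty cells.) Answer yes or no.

Answer: yes

Derivation:
Drop 1: O rot0 at col 2 lands with bottom-row=0; cleared 0 line(s) (total 0); column heights now [0 0 2 2 0 0], max=2
Drop 2: I rot2 at col 0 lands with bottom-row=2; cleared 0 line(s) (total 0); column heights now [3 3 3 3 0 0], max=3
Drop 3: O rot1 at col 1 lands with bottom-row=3; cleared 0 line(s) (total 0); column heights now [3 5 5 3 0 0], max=5
Drop 4: Z rot0 at col 0 lands with bottom-row=5; cleared 0 line(s) (total 0); column heights now [7 7 6 3 0 0], max=7
Drop 5: O rot0 at col 4 lands with bottom-row=0; cleared 0 line(s) (total 0); column heights now [7 7 6 3 2 2], max=7
Test piece S rot0 at col 3 (width 3): heights before test = [7 7 6 3 2 2]; fits = True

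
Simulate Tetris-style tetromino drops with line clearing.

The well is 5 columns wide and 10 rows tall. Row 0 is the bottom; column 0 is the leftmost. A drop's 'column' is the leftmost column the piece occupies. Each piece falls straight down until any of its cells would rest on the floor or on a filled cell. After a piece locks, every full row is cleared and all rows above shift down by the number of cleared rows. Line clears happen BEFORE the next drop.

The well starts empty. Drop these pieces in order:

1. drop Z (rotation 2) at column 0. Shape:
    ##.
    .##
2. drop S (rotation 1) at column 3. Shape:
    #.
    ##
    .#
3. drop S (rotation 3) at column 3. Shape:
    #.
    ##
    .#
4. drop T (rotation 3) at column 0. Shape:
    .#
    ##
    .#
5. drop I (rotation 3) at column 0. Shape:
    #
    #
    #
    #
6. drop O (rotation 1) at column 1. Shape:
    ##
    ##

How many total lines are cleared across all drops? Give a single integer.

Answer: 0

Derivation:
Drop 1: Z rot2 at col 0 lands with bottom-row=0; cleared 0 line(s) (total 0); column heights now [2 2 1 0 0], max=2
Drop 2: S rot1 at col 3 lands with bottom-row=0; cleared 0 line(s) (total 0); column heights now [2 2 1 3 2], max=3
Drop 3: S rot3 at col 3 lands with bottom-row=2; cleared 0 line(s) (total 0); column heights now [2 2 1 5 4], max=5
Drop 4: T rot3 at col 0 lands with bottom-row=2; cleared 0 line(s) (total 0); column heights now [4 5 1 5 4], max=5
Drop 5: I rot3 at col 0 lands with bottom-row=4; cleared 0 line(s) (total 0); column heights now [8 5 1 5 4], max=8
Drop 6: O rot1 at col 1 lands with bottom-row=5; cleared 0 line(s) (total 0); column heights now [8 7 7 5 4], max=8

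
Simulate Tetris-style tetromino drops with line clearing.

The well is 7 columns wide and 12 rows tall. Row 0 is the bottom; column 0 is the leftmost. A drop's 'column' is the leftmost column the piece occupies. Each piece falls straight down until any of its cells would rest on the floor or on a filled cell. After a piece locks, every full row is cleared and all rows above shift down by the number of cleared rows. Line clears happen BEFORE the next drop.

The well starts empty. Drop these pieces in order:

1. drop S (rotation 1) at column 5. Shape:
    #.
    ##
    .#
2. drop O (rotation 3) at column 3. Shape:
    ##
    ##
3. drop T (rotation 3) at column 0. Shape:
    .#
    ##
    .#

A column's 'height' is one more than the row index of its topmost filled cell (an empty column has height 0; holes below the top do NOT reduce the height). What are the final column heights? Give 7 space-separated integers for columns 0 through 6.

Answer: 2 3 0 2 2 3 2

Derivation:
Drop 1: S rot1 at col 5 lands with bottom-row=0; cleared 0 line(s) (total 0); column heights now [0 0 0 0 0 3 2], max=3
Drop 2: O rot3 at col 3 lands with bottom-row=0; cleared 0 line(s) (total 0); column heights now [0 0 0 2 2 3 2], max=3
Drop 3: T rot3 at col 0 lands with bottom-row=0; cleared 0 line(s) (total 0); column heights now [2 3 0 2 2 3 2], max=3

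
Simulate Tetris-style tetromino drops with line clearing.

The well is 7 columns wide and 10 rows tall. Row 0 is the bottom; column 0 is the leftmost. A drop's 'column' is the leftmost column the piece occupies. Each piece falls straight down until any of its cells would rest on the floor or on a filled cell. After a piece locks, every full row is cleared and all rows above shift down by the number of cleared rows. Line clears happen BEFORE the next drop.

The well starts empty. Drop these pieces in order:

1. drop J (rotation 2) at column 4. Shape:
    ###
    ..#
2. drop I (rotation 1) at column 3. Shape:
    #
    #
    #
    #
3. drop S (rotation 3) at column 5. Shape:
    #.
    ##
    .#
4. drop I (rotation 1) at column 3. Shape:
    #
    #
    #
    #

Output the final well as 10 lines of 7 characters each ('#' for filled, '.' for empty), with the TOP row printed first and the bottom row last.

Answer: .......
.......
...#...
...#...
...#...
...#.#.
...#.##
...#..#
...####
...#..#

Derivation:
Drop 1: J rot2 at col 4 lands with bottom-row=0; cleared 0 line(s) (total 0); column heights now [0 0 0 0 2 2 2], max=2
Drop 2: I rot1 at col 3 lands with bottom-row=0; cleared 0 line(s) (total 0); column heights now [0 0 0 4 2 2 2], max=4
Drop 3: S rot3 at col 5 lands with bottom-row=2; cleared 0 line(s) (total 0); column heights now [0 0 0 4 2 5 4], max=5
Drop 4: I rot1 at col 3 lands with bottom-row=4; cleared 0 line(s) (total 0); column heights now [0 0 0 8 2 5 4], max=8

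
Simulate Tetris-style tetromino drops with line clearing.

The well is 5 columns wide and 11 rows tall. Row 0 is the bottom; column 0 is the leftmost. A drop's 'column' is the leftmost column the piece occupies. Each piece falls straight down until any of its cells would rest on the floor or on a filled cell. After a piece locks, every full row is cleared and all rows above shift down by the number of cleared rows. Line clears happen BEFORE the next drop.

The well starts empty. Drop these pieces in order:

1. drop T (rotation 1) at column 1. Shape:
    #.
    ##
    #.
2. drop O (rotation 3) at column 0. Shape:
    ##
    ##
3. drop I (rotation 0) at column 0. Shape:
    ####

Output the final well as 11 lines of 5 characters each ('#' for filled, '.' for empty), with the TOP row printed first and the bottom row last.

Answer: .....
.....
.....
.....
.....
####.
##...
##...
.#...
.##..
.#...

Derivation:
Drop 1: T rot1 at col 1 lands with bottom-row=0; cleared 0 line(s) (total 0); column heights now [0 3 2 0 0], max=3
Drop 2: O rot3 at col 0 lands with bottom-row=3; cleared 0 line(s) (total 0); column heights now [5 5 2 0 0], max=5
Drop 3: I rot0 at col 0 lands with bottom-row=5; cleared 0 line(s) (total 0); column heights now [6 6 6 6 0], max=6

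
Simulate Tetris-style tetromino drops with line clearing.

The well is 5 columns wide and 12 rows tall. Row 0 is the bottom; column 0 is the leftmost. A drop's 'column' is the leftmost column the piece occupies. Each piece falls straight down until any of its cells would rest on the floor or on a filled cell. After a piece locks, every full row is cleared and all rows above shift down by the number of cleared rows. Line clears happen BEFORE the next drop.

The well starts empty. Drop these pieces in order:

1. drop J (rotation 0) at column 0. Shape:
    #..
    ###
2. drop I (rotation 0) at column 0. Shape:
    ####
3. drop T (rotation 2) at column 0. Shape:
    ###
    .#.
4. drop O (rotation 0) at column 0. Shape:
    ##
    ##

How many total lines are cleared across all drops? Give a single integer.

Drop 1: J rot0 at col 0 lands with bottom-row=0; cleared 0 line(s) (total 0); column heights now [2 1 1 0 0], max=2
Drop 2: I rot0 at col 0 lands with bottom-row=2; cleared 0 line(s) (total 0); column heights now [3 3 3 3 0], max=3
Drop 3: T rot2 at col 0 lands with bottom-row=3; cleared 0 line(s) (total 0); column heights now [5 5 5 3 0], max=5
Drop 4: O rot0 at col 0 lands with bottom-row=5; cleared 0 line(s) (total 0); column heights now [7 7 5 3 0], max=7

Answer: 0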